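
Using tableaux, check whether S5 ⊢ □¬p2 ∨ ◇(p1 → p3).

Tableau for the negation ¬(□¬p2 ∨ ◇(p1 → p3)):
1. ¬(□¬p2 ∨ ◇(p1 → p3)), w0
2. ¬□¬p2, w0
3. ¬◇(p1 → p3), w0
4. ¬(p1 → p3), w0
5. p1, w0
6. ¬p3, w0
7. p2, w1
8. ¬(p1 → p3), w1
9. p1, w1
10. ¬p3, w1
Accessibility: w0Rw0, w0Rw1, w1Rw0, w1Rw1
The negation has an open branch (countermodel exists).

No, not valid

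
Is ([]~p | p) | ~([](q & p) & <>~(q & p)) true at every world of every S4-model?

Tableau for the negation ~(([]~p | p) | ~([](q & p) & <>~(q & p))):
1. ~(([]~p | p) | ~([](q & p) & <>~(q & p))), u
2. ~([]~p | p), u   [~|-rule on 1]
3. [](q & p) & <>~(q & p), u   [~|-rule on 1]
4. ~[]~p, u   [~|-rule on 2]
5. ~p, u   [~|-rule on 2]
6. [](q & p), u   [&-rule on 3]
7. <>~(q & p), u   [&-rule on 3]
8. q & p, u   [[]-rule on 6 via uRu]
9. q, u   [&-rule on 8]
10. p, u   [&-rule on 8]
Accessibility: uRu
Branch closes: p and ~p both at u.
Every branch of the negation's tableau closes; the branch above is one of them.

Valid in S4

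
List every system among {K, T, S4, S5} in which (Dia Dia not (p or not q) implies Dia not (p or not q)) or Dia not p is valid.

S4, S5

S4-tableau for the negation not ((Dia Dia not (p or not q) implies Dia not (p or not q)) or Dia not p):
1. not ((Dia Dia not (p or not q) implies Dia not (p or not q)) or Dia not p), w0
2. not (Dia Dia not (p or not q) implies Dia not (p or not q)), w0   [neg-or-rule on 1]
3. not Dia not p, w0   [neg-or-rule on 1]
4. Dia Dia not (p or not q), w0   [neg-implies-rule on 2]
5. not Dia not (p or not q), w0   [neg-implies-rule on 2]
6. p, w0   [neg-Dia-rule on 3 via w0Rw0]
7. p or not q, w0   [neg-Dia-rule on 5 via w0Rw0]
8. not q, w0   [or-rule on 7 (branches; this branch)]
9. Dia not (p or not q), w1   [Dia-rule on 4: fresh world w1, w0Rw1]
10. p, w1   [neg-Dia-rule on 3 via w0Rw1]
11. p or not q, w1   [neg-Dia-rule on 5 via w0Rw1]
12. not q, w1   [or-rule on 11 (branches; this branch)]
13. not (p or not q), w2   [Dia-rule on 9: fresh world w2, w1Rw2]
14. not p, w2   [neg-or-rule on 13]
15. q, w2   [neg-or-rule on 13]
16. p, w2   [neg-Dia-rule on 3 via w0Rw2]
Accessibility: w0Rw0, w0Rw1, w0Rw2, w1Rw1, w1Rw2, w2Rw2
Branch closes: p and not p both at w2.
Every branch closes (one shown): valid in S4, hence also in S5 (every theorem of S4 is a theorem of S5).
T-tableau for the negation not ((Dia Dia not (p or not q) implies Dia not (p or not q)) or Dia not p):
1. not ((Dia Dia not (p or not q) implies Dia not (p or not q)) or Dia not p), w0
2. not (Dia Dia not (p or not q) implies Dia not (p or not q)), w0   [neg-or-rule on 1]
3. not Dia not p, w0   [neg-or-rule on 1]
4. Dia Dia not (p or not q), w0   [neg-implies-rule on 2]
5. not Dia not (p or not q), w0   [neg-implies-rule on 2]
6. p, w0   [neg-Dia-rule on 3 via w0Rw0]
7. p or not q, w0   [neg-Dia-rule on 5 via w0Rw0]
8. not q, w0   [or-rule on 7 (branches; this branch)]
9. Dia not (p or not q), w1   [Dia-rule on 4: fresh world w1, w0Rw1]
10. p, w1   [neg-Dia-rule on 3 via w0Rw1]
11. p or not q, w1   [neg-Dia-rule on 5 via w0Rw1]
12. not q, w1   [or-rule on 11 (branches; this branch)]
13. not (p or not q), w2   [Dia-rule on 9: fresh world w2, w1Rw2]
14. not p, w2   [neg-or-rule on 13]
15. q, w2   [neg-or-rule on 13]
Accessibility: w0Rw0, w0Rw1, w1Rw1, w1Rw2, w2Rw2
Complete open branch: countermodel on a T-frame, so not valid in T, nor in K (the same frame is also a K-frame).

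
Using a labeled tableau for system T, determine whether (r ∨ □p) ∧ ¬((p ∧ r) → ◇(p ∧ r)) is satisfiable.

1. (r ∨ □p) ∧ ¬((p ∧ r) → ◇(p ∧ r)), 0
2. r ∨ □p, 0   [∧-rule on 1]
3. ¬((p ∧ r) → ◇(p ∧ r)), 0   [∧-rule on 1]
4. p ∧ r, 0   [¬→-rule on 3]
5. ¬◇(p ∧ r), 0   [¬→-rule on 3]
6. p, 0   [∧-rule on 4]
7. r, 0   [∧-rule on 4]
8. ¬(p ∧ r), 0   [¬◇-rule on 5 via 0R0]
9. □p, 0   [∨-rule on 2 (branches; this branch)]
10. ¬r, 0   [¬∧-rule on 8 (branches; this branch)]
Accessibility: 0R0
Branch closes: r and ¬r both at 0.
Every branch closes; the branch above is one of them.

Unsatisfiable (every branch closes)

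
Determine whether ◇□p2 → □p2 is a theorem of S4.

Not valid

Tableau for the negation ¬(◇□p2 → □p2):
1. ¬(◇□p2 → □p2), 0
2. ◇□p2, 0
3. ¬□p2, 0
4. □p2, 1
5. p2, 1
6. ¬p2, 2
Accessibility: 0R0, 0R1, 0R2, 1R1, 2R2
The negation has an open branch (countermodel exists).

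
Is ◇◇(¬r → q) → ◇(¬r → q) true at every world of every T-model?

Not valid

Tableau for the negation ¬(◇◇(¬r → q) → ◇(¬r → q)):
1. ¬(◇◇(¬r → q) → ◇(¬r → q)), 0
2. ◇◇(¬r → q), 0
3. ¬◇(¬r → q), 0
4. ¬(¬r → q), 0
5. ¬r, 0
6. ¬q, 0
7. ◇(¬r → q), 1
8. ¬(¬r → q), 1
9. ¬r, 1
10. ¬q, 1
11. ¬r → q, 2
12. q, 2
Accessibility: 0R0, 0R1, 1R1, 1R2, 2R2
The negation has an open branch (countermodel exists).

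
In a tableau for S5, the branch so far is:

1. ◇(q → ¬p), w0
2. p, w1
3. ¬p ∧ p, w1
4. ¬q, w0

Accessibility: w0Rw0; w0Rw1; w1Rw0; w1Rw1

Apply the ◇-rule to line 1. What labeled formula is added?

a fresh world w2 with w0Rw2, and q → ¬p at w2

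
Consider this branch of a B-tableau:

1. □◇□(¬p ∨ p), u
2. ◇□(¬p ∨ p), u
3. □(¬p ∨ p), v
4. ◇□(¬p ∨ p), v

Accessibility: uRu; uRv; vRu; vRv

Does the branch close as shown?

No atom appears with both signs at the same world.

Not closed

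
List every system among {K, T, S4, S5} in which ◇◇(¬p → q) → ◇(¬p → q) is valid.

T-tableau for the negation ¬(◇◇(¬p → q) → ◇(¬p → q)):
1. ¬(◇◇(¬p → q) → ◇(¬p → q)), u
2. ◇◇(¬p → q), u   [¬→-rule on 1]
3. ¬◇(¬p → q), u   [¬→-rule on 1]
4. ¬(¬p → q), u   [¬◇-rule on 3 via uRu]
5. ¬p, u   [¬→-rule on 4]
6. ¬q, u   [¬→-rule on 4]
7. ◇(¬p → q), v   [◇-rule on 2: fresh world v, uRv]
8. ¬(¬p → q), v   [¬◇-rule on 3 via uRv]
9. ¬p, v   [¬→-rule on 8]
10. ¬q, v   [¬→-rule on 8]
11. ¬p → q, w   [◇-rule on 7: fresh world w, vRw]
12. q, w   [→-rule on 11 (branches; this branch)]
Accessibility: uRu, uRv, vRv, vRw, wRw
Complete open branch: countermodel on a T-frame, so not valid in T, nor in K (the same frame is also a K-frame).
S4-tableau for the negation ¬(◇◇(¬p → q) → ◇(¬p → q)):
1. ¬(◇◇(¬p → q) → ◇(¬p → q)), u
2. ◇◇(¬p → q), u   [¬→-rule on 1]
3. ¬◇(¬p → q), u   [¬→-rule on 1]
4. ¬(¬p → q), u   [¬◇-rule on 3 via uRu]
5. ¬p, u   [¬→-rule on 4]
6. ¬q, u   [¬→-rule on 4]
7. ◇(¬p → q), v   [◇-rule on 2: fresh world v, uRv]
8. ¬(¬p → q), v   [¬◇-rule on 3 via uRv]
9. ¬p, v   [¬→-rule on 8]
10. ¬q, v   [¬→-rule on 8]
11. ¬p → q, w   [◇-rule on 7: fresh world w, vRw]
12. ¬(¬p → q), w   [¬◇-rule on 3 via uRw]
13. ¬p, w   [¬→-rule on 12]
14. ¬q, w   [¬→-rule on 12]
15. q, w   [→-rule on 11 (branches; this branch)]
Accessibility: uRu, uRv, uRw, vRv, vRw, wRw
Branch closes: q and ¬q both at w.
Every branch closes (one shown): valid in S4, hence also in S5 (every theorem of S4 is a theorem of S5).

S4, S5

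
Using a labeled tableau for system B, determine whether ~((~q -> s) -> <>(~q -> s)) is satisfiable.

Unsatisfiable (every branch closes)

1. ~((~q -> s) -> <>(~q -> s)), w0
2. ~q -> s, w0
3. ~<>(~q -> s), w0
4. ~(~q -> s), w0
5. ~q, w0
6. ~s, w0
7. s, w0
Accessibility: w0Rw0
Branch closes: s and ~s both at w0.
Every branch closes; the branch above is one of them.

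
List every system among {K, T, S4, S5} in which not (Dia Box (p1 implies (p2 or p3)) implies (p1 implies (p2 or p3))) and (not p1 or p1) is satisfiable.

K, T, S4

S4-tableau for the formula:
1. not (Dia Box (p1 implies (p2 or p3)) implies (p1 implies (p2 or p3))) and (not p1 or p1), 0
2. not (Dia Box (p1 implies (p2 or p3)) implies (p1 implies (p2 or p3))), 0
3. not p1 or p1, 0
4. Dia Box (p1 implies (p2 or p3)), 0
5. not (p1 implies (p2 or p3)), 0
6. p1, 0
7. not (p2 or p3), 0
8. not p2, 0
9. not p3, 0
10. Box (p1 implies (p2 or p3)), 1
11. p1 implies (p2 or p3), 1
12. p2 or p3, 1
13. p3, 1
Accessibility: 0R0, 0R1, 1R1
Complete open branch: satisfiable in S4, hence also in K, T (this S4-model is also a K-model and a T-model).
S5-tableau for the formula:
1. not (Dia Box (p1 implies (p2 or p3)) implies (p1 implies (p2 or p3))) and (not p1 or p1), 0
2. not (Dia Box (p1 implies (p2 or p3)) implies (p1 implies (p2 or p3))), 0
3. not p1 or p1, 0
4. Dia Box (p1 implies (p2 or p3)), 0
5. not (p1 implies (p2 or p3)), 0
6. p1, 0
7. not (p2 or p3), 0
8. not p2, 0
9. not p3, 0
10. Box (p1 implies (p2 or p3)), 1
11. p1 implies (p2 or p3), 0
12. p1 implies (p2 or p3), 1
13. p2 or p3, 0
14. p2 or p3, 1
15. p3, 0
Accessibility: 0R0, 0R1, 1R0, 1R1
Branch closes: p3 and not p3 both at 0.
Every branch closes (one shown): unsatisfiable in S5.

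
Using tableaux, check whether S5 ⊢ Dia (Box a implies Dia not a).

Not valid

Tableau for the negation not Dia (Box a implies Dia not a):
1. not Dia (Box a implies Dia not a), 0
2. not (Box a implies Dia not a), 0
3. Box a, 0
4. not Dia not a, 0
5. a, 0
Accessibility: 0R0
The negation has an open branch (countermodel exists).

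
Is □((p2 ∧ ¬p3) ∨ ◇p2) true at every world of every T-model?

Not valid

Tableau for the negation ¬□((p2 ∧ ¬p3) ∨ ◇p2):
1. ¬□((p2 ∧ ¬p3) ∨ ◇p2), u
2. ¬((p2 ∧ ¬p3) ∨ ◇p2), v
3. ¬(p2 ∧ ¬p3), v
4. ¬◇p2, v
5. ¬p2, v
6. p3, v
Accessibility: uRu, uRv, vRv
The negation has an open branch (countermodel exists).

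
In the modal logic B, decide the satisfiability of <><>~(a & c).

1. <><>~(a & c), u
2. <>~(a & c), v
3. ~(a & c), w
4. ~c, w
Accessibility: uRu, uRv, vRu, vRv, vRw, wRv, wRw

Satisfiable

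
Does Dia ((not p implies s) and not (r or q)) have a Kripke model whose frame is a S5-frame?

1. Dia ((not p implies s) and not (r or q)), w0
2. (not p implies s) and not (r or q), w1
3. not p implies s, w1
4. not (r or q), w1
5. not r, w1
6. not q, w1
7. s, w1
Accessibility: w0Rw0, w0Rw1, w1Rw0, w1Rw1

Satisfiable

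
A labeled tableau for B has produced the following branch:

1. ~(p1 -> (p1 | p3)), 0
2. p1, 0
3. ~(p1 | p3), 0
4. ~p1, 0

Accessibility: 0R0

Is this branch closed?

Both p1 and ~p1 appear at 0.

Closed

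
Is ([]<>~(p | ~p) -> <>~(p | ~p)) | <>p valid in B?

Valid

Tableau for the negation ~(([]<>~(p | ~p) -> <>~(p | ~p)) | <>p):
1. ~(([]<>~(p | ~p) -> <>~(p | ~p)) | <>p), u
2. ~([]<>~(p | ~p) -> <>~(p | ~p)), u
3. ~<>p, u
4. []<>~(p | ~p), u
5. ~<>~(p | ~p), u
6. ~p, u
7. <>~(p | ~p), u
8. p | ~p, u
9. ~(p | ~p), v
10. ~p, v
11. p, v
Accessibility: uRu, uRv, vRu, vRv
Branch closes: p and ~p both at v.
Every branch of the negation's tableau closes; the branch above is one of them.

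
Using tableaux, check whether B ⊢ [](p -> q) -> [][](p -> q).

Tableau for the negation ~([](p -> q) -> [][](p -> q)):
1. ~([](p -> q) -> [][](p -> q)), u
2. [](p -> q), u
3. ~[][](p -> q), u
4. p -> q, u
5. q, u
6. ~[](p -> q), v
7. p -> q, v
8. q, v
9. ~(p -> q), w
10. p, w
11. ~q, w
Accessibility: uRu, uRv, vRu, vRv, vRw, wRv, wRw
The negation has an open branch (countermodel exists).

Not valid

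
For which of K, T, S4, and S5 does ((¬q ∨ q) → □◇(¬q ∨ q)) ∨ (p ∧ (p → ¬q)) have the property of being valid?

T, S4, S5

T-tableau for the negation ¬(((¬q ∨ q) → □◇(¬q ∨ q)) ∨ (p ∧ (p → ¬q))):
1. ¬(((¬q ∨ q) → □◇(¬q ∨ q)) ∨ (p ∧ (p → ¬q))), w0
2. ¬((¬q ∨ q) → □◇(¬q ∨ q)), w0
3. ¬(p ∧ (p → ¬q)), w0
4. ¬q ∨ q, w0
5. ¬□◇(¬q ∨ q), w0
6. ¬(p → ¬q), w0
7. p, w0
8. q, w0
9. ¬◇(¬q ∨ q), w1
10. ¬(¬q ∨ q), w1
11. q, w1
12. ¬q, w1
Accessibility: w0Rw0, w0Rw1, w1Rw1
Branch closes: q and ¬q both at w1.
Every branch closes (one shown): valid in T, hence also in S4, S5 (every theorem of T is a theorem of S4 and S5).
K-tableau for the negation ¬(((¬q ∨ q) → □◇(¬q ∨ q)) ∨ (p ∧ (p → ¬q))):
1. ¬(((¬q ∨ q) → □◇(¬q ∨ q)) ∨ (p ∧ (p → ¬q))), w0
2. ¬((¬q ∨ q) → □◇(¬q ∨ q)), w0
3. ¬(p ∧ (p → ¬q)), w0
4. ¬q ∨ q, w0
5. ¬□◇(¬q ∨ q), w0
6. ¬(p → ¬q), w0
7. p, w0
8. q, w0
9. ¬◇(¬q ∨ q), w1
Accessibility: w0Rw1
Complete open branch: countermodel on a K-frame, so not valid in K.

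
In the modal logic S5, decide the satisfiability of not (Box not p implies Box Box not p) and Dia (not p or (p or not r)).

No, unsatisfiable

1. not (Box not p implies Box Box not p) and Dia (not p or (p or not r)), w0
2. not (Box not p implies Box Box not p), w0
3. Dia (not p or (p or not r)), w0
4. Box not p, w0
5. not Box Box not p, w0
6. not p, w0
7. not p or (p or not r), w1
8. not p, w1
9. p or not r, w1
10. not r, w1
11. not Box not p, w2
12. not p, w2
13. p, w3
14. not p, w3
Accessibility: w0Rw0, w0Rw1, w0Rw2, w0Rw3, w1Rw0, w1Rw1, w1Rw2, w1Rw3, w2Rw0, w2Rw1, w2Rw2, w2Rw3, w3Rw0, w3Rw1, w3Rw2, w3Rw3
Branch closes: p and not p both at w3.
Every branch closes; the branch above is one of them.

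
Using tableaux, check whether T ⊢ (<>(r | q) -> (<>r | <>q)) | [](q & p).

Yes, valid

Tableau for the negation ~((<>(r | q) -> (<>r | <>q)) | [](q & p)):
1. ~((<>(r | q) -> (<>r | <>q)) | [](q & p)), u
2. ~(<>(r | q) -> (<>r | <>q)), u   [~|-rule on 1]
3. ~[](q & p), u   [~|-rule on 1]
4. <>(r | q), u   [~->-rule on 2]
5. ~(<>r | <>q), u   [~->-rule on 2]
6. ~<>r, u   [~|-rule on 5]
7. ~<>q, u   [~|-rule on 5]
8. ~r, u   [~<>-rule on 6 via uRu]
9. ~q, u   [~<>-rule on 7 via uRu]
10. ~(q & p), v   [~[]-rule on 3: fresh world v, uRv]
11. ~r, v   [~<>-rule on 6 via uRv]
12. ~q, v   [~<>-rule on 7 via uRv]
13. ~p, v   [~&-rule on 10 (branches; this branch)]
14. r | q, w   [<>-rule on 4: fresh world w, uRw]
15. ~r, w   [~<>-rule on 6 via uRw]
16. ~q, w   [~<>-rule on 7 via uRw]
17. q, w   [|-rule on 14 (branches; this branch)]
Accessibility: uRu, uRv, uRw, vRv, wRw
Branch closes: q and ~q both at w.
All branches of the negation close; one closing branch shown above.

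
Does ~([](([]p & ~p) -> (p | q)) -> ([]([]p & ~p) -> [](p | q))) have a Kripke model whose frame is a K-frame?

1. ~([](([]p & ~p) -> (p | q)) -> ([]([]p & ~p) -> [](p | q))), u
2. [](([]p & ~p) -> (p | q)), u
3. ~([]([]p & ~p) -> [](p | q)), u
4. []([]p & ~p), u
5. ~[](p | q), u
6. ~(p | q), v
7. ~p, v
8. ~q, v
9. ([]p & ~p) -> (p | q), v
10. []p & ~p, v
11. []p, v
12. ~([]p & ~p), v
13. ~[]p, v
14. ~p, w
15. p, w
Accessibility: uRv, vRw
Branch closes: p and ~p both at w.
All branches of the tableau close; one closing branch shown above.

No, unsatisfiable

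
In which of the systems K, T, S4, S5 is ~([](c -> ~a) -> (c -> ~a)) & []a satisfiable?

K-tableau for the formula:
1. ~([](c -> ~a) -> (c -> ~a)) & []a, u
2. ~([](c -> ~a) -> (c -> ~a)), u   [&-rule on 1]
3. []a, u   [&-rule on 1]
4. [](c -> ~a), u   [~->-rule on 2]
5. ~(c -> ~a), u   [~->-rule on 2]
6. c, u   [~->-rule on 5]
7. a, u   [~->-rule on 5]
Complete open branch: satisfiable in K.
T-tableau for the formula:
1. ~([](c -> ~a) -> (c -> ~a)) & []a, u
2. ~([](c -> ~a) -> (c -> ~a)), u   [&-rule on 1]
3. []a, u   [&-rule on 1]
4. [](c -> ~a), u   [~->-rule on 2]
5. ~(c -> ~a), u   [~->-rule on 2]
6. c, u   [~->-rule on 5]
7. a, u   [~->-rule on 5]
8. c -> ~a, u   [[]-rule on 4 via uRu]
9. ~a, u   [->-rule on 8 (branches; this branch)]
Accessibility: uRu
Branch closes: a and ~a both at u.
Every branch closes (one shown): unsatisfiable in T, hence also in S4, S5 (every S4/S5-frame is a T-frame).

K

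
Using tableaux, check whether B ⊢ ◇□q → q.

Yes, valid

Tableau for the negation ¬(◇□q → q):
1. ¬(◇□q → q), w0
2. ◇□q, w0   [¬→-rule on 1]
3. ¬q, w0   [¬→-rule on 1]
4. □q, w1   [◇-rule on 2: fresh world w1, w0Rw1]
5. q, w0   [□-rule on 4 via w1Rw0]
Accessibility: w0Rw0, w0Rw1, w1Rw0, w1Rw1
Branch closes: q and ¬q both at w0.
All branches of the negation close; one closing branch shown above.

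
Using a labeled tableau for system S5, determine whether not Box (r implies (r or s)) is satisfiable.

Unsatisfiable (every branch closes)

1. not Box (r implies (r or s)), u
2. not (r implies (r or s)), v   [neg-Box-rule on 1: fresh world v, uRv]
3. r, v   [neg-implies-rule on 2]
4. not (r or s), v   [neg-implies-rule on 2]
5. not r, v   [neg-or-rule on 4]
6. not s, v   [neg-or-rule on 4]
Accessibility: uRu, uRv, vRu, vRv
Branch closes: r and not r both at v.
Every branch closes; the branch above is one of them.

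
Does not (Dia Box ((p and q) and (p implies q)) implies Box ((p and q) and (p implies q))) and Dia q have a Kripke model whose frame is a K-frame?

Yes, satisfiable

1. not (Dia Box ((p and q) and (p implies q)) implies Box ((p and q) and (p implies q))) and Dia q, w0
2. not (Dia Box ((p and q) and (p implies q)) implies Box ((p and q) and (p implies q))), w0
3. Dia q, w0
4. Dia Box ((p and q) and (p implies q)), w0
5. not Box ((p and q) and (p implies q)), w0
6. q, w1
7. Box ((p and q) and (p implies q)), w2
8. not ((p and q) and (p implies q)), w3
9. not (p implies q), w3
10. p, w3
11. not q, w3
Accessibility: w0Rw1, w0Rw2, w0Rw3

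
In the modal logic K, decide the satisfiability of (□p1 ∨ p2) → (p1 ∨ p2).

1. (□p1 ∨ p2) → (p1 ∨ p2), w0
2. p1 ∨ p2, w0   [→-rule on 1 (branches; this branch)]
3. p2, w0   [∨-rule on 2 (branches; this branch)]

Satisfiable (open branch found)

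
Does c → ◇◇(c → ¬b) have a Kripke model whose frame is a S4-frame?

Yes, satisfiable

1. c → ◇◇(c → ¬b), w0
2. ◇◇(c → ¬b), w0
3. ◇(c → ¬b), w1
4. c → ¬b, w2
5. ¬b, w2
Accessibility: w0Rw0, w0Rw1, w0Rw2, w1Rw1, w1Rw2, w2Rw2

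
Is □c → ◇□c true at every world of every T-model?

Tableau for the negation ¬(□c → ◇□c):
1. ¬(□c → ◇□c), u
2. □c, u
3. ¬◇□c, u
4. c, u
5. ¬□c, u
6. ¬c, v
7. c, v
Accessibility: uRu, uRv, vRv
Branch closes: c and ¬c both at v.
Every branch of the negation's tableau closes; the branch above is one of them.

Valid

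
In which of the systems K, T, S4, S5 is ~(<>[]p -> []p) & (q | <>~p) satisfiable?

K, T, S4

S4-tableau for the formula:
1. ~(<>[]p -> []p) & (q | <>~p), 0
2. ~(<>[]p -> []p), 0
3. q | <>~p, 0
4. <>[]p, 0
5. ~[]p, 0
6. <>~p, 0
7. []p, 1
8. p, 1
9. ~p, 2
10. ~p, 3
Accessibility: 0R0, 0R1, 0R2, 0R3, 1R1, 2R2, 3R3
Complete open branch: satisfiable in S4, hence also in K, T (this S4-model is also a K-model and a T-model).
S5-tableau for the formula:
1. ~(<>[]p -> []p) & (q | <>~p), 0
2. ~(<>[]p -> []p), 0
3. q | <>~p, 0
4. <>[]p, 0
5. ~[]p, 0
6. <>~p, 0
7. []p, 1
8. p, 0
9. p, 1
10. ~p, 2
11. p, 2
Accessibility: 0R0, 0R1, 0R2, 1R0, 1R1, 1R2, 2R0, 2R1, 2R2
Branch closes: p and ~p both at 2.
Every branch closes (one shown): unsatisfiable in S5.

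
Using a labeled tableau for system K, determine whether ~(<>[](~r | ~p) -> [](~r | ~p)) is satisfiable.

Satisfiable

1. ~(<>[](~r | ~p) -> [](~r | ~p)), w0
2. <>[](~r | ~p), w0
3. ~[](~r | ~p), w0
4. [](~r | ~p), w1
5. ~(~r | ~p), w2
6. r, w2
7. p, w2
Accessibility: w0Rw1, w0Rw2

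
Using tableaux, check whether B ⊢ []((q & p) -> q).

Tableau for the negation ~[]((q & p) -> q):
1. ~[]((q & p) -> q), u
2. ~((q & p) -> q), v
3. q & p, v
4. ~q, v
5. q, v
6. p, v
Accessibility: uRu, uRv, vRu, vRv
Branch closes: q and ~q both at v.
All branches of the negation close; one closing branch shown above.

Valid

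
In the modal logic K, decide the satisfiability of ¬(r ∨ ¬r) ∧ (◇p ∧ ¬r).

1. ¬(r ∨ ¬r) ∧ (◇p ∧ ¬r), 0
2. ¬(r ∨ ¬r), 0
3. ◇p ∧ ¬r, 0
4. ¬r, 0
5. r, 0
Branch closes: r and ¬r both at 0.
(One branch shown.) All branches close.

No, unsatisfiable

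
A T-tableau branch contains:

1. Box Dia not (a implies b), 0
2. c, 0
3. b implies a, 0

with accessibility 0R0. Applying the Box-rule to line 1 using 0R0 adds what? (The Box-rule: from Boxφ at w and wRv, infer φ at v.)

Dia not (a implies b), 0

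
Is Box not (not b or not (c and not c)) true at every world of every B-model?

Not valid

Tableau for the negation not Box not (not b or not (c and not c)):
1. not Box not (not b or not (c and not c)), u
2. not b or not (c and not c), v   [neg-Box-rule on 1: fresh world v, uRv]
3. not (c and not c), v   [or-rule on 2 (branches; this branch)]
4. c, v   [neg-and-rule on 3 (branches; this branch)]
Accessibility: uRu, uRv, vRu, vRv
The negation has an open branch (countermodel exists).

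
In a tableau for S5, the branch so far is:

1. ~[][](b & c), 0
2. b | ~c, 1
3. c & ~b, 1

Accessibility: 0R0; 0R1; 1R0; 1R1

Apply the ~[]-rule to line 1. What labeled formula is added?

a fresh world 2 with 0R2, and ~[](b & c) at 2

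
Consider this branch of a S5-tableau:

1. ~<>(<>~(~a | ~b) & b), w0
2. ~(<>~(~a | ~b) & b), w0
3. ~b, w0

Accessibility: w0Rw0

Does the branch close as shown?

There is no literal clash: for every atom and world, at most one sign appears.

No, open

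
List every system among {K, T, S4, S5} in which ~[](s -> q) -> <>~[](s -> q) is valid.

T, S4, S5

T-tableau for the negation ~(~[](s -> q) -> <>~[](s -> q)):
1. ~(~[](s -> q) -> <>~[](s -> q)), u
2. ~[](s -> q), u
3. ~<>~[](s -> q), u
4. [](s -> q), u
5. s -> q, u
6. q, u
7. ~(s -> q), v
8. s, v
9. ~q, v
10. [](s -> q), v
11. s -> q, v
12. q, v
Accessibility: uRu, uRv, vRv
Branch closes: q and ~q both at v.
Every branch closes (one shown): valid in T, hence also in S4, S5 (every theorem of T is a theorem of S4 and S5).
K-tableau for the negation ~(~[](s -> q) -> <>~[](s -> q)):
1. ~(~[](s -> q) -> <>~[](s -> q)), u
2. ~[](s -> q), u
3. ~<>~[](s -> q), u
4. ~(s -> q), v
5. s, v
6. ~q, v
7. [](s -> q), v
Accessibility: uRv
Complete open branch: countermodel on a K-frame, so not valid in K.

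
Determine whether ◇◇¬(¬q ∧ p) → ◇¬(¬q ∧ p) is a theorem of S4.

Yes, valid

Tableau for the negation ¬(◇◇¬(¬q ∧ p) → ◇¬(¬q ∧ p)):
1. ¬(◇◇¬(¬q ∧ p) → ◇¬(¬q ∧ p)), 0
2. ◇◇¬(¬q ∧ p), 0   [¬→-rule on 1]
3. ¬◇¬(¬q ∧ p), 0   [¬→-rule on 1]
4. ¬q ∧ p, 0   [¬◇-rule on 3 via 0R0]
5. ¬q, 0   [∧-rule on 4]
6. p, 0   [∧-rule on 4]
7. ◇¬(¬q ∧ p), 1   [◇-rule on 2: fresh world 1, 0R1]
8. ¬q ∧ p, 1   [¬◇-rule on 3 via 0R1]
9. ¬q, 1   [∧-rule on 8]
10. p, 1   [∧-rule on 8]
11. ¬(¬q ∧ p), 2   [◇-rule on 7: fresh world 2, 1R2]
12. ¬q ∧ p, 2   [¬◇-rule on 3 via 0R2]
13. ¬q, 2   [∧-rule on 12]
14. p, 2   [∧-rule on 12]
15. ¬p, 2   [¬∧-rule on 11 (branches; this branch)]
Accessibility: 0R0, 0R1, 0R2, 1R1, 1R2, 2R2
Branch closes: p and ¬p both at 2.
Every branch of the negation's tableau closes; the branch above is one of them.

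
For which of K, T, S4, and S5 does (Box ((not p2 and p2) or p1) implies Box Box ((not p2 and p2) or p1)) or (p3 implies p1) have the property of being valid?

T, S4, S5

T-tableau for the negation not ((Box ((not p2 and p2) or p1) implies Box Box ((not p2 and p2) or p1)) or (p3 implies p1)):
1. not ((Box ((not p2 and p2) or p1) implies Box Box ((not p2 and p2) or p1)) or (p3 implies p1)), w0
2. not (Box ((not p2 and p2) or p1) implies Box Box ((not p2 and p2) or p1)), w0
3. not (p3 implies p1), w0
4. Box ((not p2 and p2) or p1), w0
5. not Box Box ((not p2 and p2) or p1), w0
6. p3, w0
7. not p1, w0
8. (not p2 and p2) or p1, w0
9. not p2 and p2, w0
10. not p2, w0
11. p2, w0
Accessibility: w0Rw0
Branch closes: p2 and not p2 both at w0.
Every branch closes (one shown): valid in T, hence also in S4, S5 (every theorem of T is a theorem of S4 and S5).
K-tableau for the negation not ((Box ((not p2 and p2) or p1) implies Box Box ((not p2 and p2) or p1)) or (p3 implies p1)):
1. not ((Box ((not p2 and p2) or p1) implies Box Box ((not p2 and p2) or p1)) or (p3 implies p1)), w0
2. not (Box ((not p2 and p2) or p1) implies Box Box ((not p2 and p2) or p1)), w0
3. not (p3 implies p1), w0
4. Box ((not p2 and p2) or p1), w0
5. not Box Box ((not p2 and p2) or p1), w0
6. p3, w0
7. not p1, w0
8. not Box ((not p2 and p2) or p1), w1
9. (not p2 and p2) or p1, w1
10. p1, w1
11. not ((not p2 and p2) or p1), w2
12. not (not p2 and p2), w2
13. not p1, w2
14. not p2, w2
Accessibility: w0Rw1, w1Rw2
Complete open branch: countermodel on a K-frame, so not valid in K.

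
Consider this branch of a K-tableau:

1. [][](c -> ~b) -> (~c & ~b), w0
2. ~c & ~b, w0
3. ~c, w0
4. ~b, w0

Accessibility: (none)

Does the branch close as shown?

No, open

No atom appears with both signs at the same world.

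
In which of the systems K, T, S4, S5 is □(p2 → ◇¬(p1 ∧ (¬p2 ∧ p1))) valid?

T, S4, S5

K-tableau for the negation ¬□(p2 → ◇¬(p1 ∧ (¬p2 ∧ p1))):
1. ¬□(p2 → ◇¬(p1 ∧ (¬p2 ∧ p1))), u
2. ¬(p2 → ◇¬(p1 ∧ (¬p2 ∧ p1))), v
3. p2, v
4. ¬◇¬(p1 ∧ (¬p2 ∧ p1)), v
Accessibility: uRv
Complete open branch: countermodel on a K-frame, so not valid in K.
T-tableau for the negation ¬□(p2 → ◇¬(p1 ∧ (¬p2 ∧ p1))):
1. ¬□(p2 → ◇¬(p1 ∧ (¬p2 ∧ p1))), u
2. ¬(p2 → ◇¬(p1 ∧ (¬p2 ∧ p1))), v
3. p2, v
4. ¬◇¬(p1 ∧ (¬p2 ∧ p1)), v
5. p1 ∧ (¬p2 ∧ p1), v
6. p1, v
7. ¬p2 ∧ p1, v
8. ¬p2, v
Accessibility: uRu, uRv, vRv
Branch closes: p2 and ¬p2 both at v.
Every branch closes (one shown): valid in T, hence also in S4, S5 (every theorem of T is a theorem of S4 and S5).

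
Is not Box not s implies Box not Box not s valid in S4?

Invalid (countermodel exists)

Tableau for the negation not (not Box not s implies Box not Box not s):
1. not (not Box not s implies Box not Box not s), w0
2. not Box not s, w0   [neg-implies-rule on 1]
3. not Box not Box not s, w0   [neg-implies-rule on 1]
4. s, w1   [neg-Box-rule on 2: fresh world w1, w0Rw1]
5. Box not s, w2   [neg-Box-rule on 3: fresh world w2, w0Rw2]
6. not s, w2   [Box-rule on 5 via w2Rw2]
Accessibility: w0Rw0, w0Rw1, w0Rw2, w1Rw1, w2Rw2
The negation has an open branch (countermodel exists).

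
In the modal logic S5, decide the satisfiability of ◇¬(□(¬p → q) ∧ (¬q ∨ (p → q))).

1. ◇¬(□(¬p → q) ∧ (¬q ∨ (p → q))), w0
2. ¬(□(¬p → q) ∧ (¬q ∨ (p → q))), w1
3. ¬□(¬p → q), w1
4. ¬(¬p → q), w2
5. ¬p, w2
6. ¬q, w2
Accessibility: w0Rw0, w0Rw1, w0Rw2, w1Rw0, w1Rw1, w1Rw2, w2Rw0, w2Rw1, w2Rw2

Satisfiable (open branch found)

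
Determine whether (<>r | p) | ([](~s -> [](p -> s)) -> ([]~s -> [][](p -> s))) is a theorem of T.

Tableau for the negation ~((<>r | p) | ([](~s -> [](p -> s)) -> ([]~s -> [][](p -> s)))):
1. ~((<>r | p) | ([](~s -> [](p -> s)) -> ([]~s -> [][](p -> s)))), w0
2. ~(<>r | p), w0   [~|-rule on 1]
3. ~([](~s -> [](p -> s)) -> ([]~s -> [][](p -> s))), w0   [~|-rule on 1]
4. ~<>r, w0   [~|-rule on 2]
5. ~p, w0   [~|-rule on 2]
6. [](~s -> [](p -> s)), w0   [~->-rule on 3]
7. ~([]~s -> [][](p -> s)), w0   [~->-rule on 3]
8. []~s, w0   [~->-rule on 7]
9. ~[][](p -> s), w0   [~->-rule on 7]
10. ~r, w0   [~<>-rule on 4 via w0Rw0]
11. ~s -> [](p -> s), w0   [[]-rule on 6 via w0Rw0]
12. ~s, w0   [[]-rule on 8 via w0Rw0]
13. [](p -> s), w0   [->-rule on 11 (branches; this branch)]
14. p -> s, w0   [[]-rule on 13 via w0Rw0]
15. ~[](p -> s), w1   [~[]-rule on 9: fresh world w1, w0Rw1]
16. ~r, w1   [~<>-rule on 4 via w0Rw1]
17. ~s -> [](p -> s), w1   [[]-rule on 6 via w0Rw1]
18. ~s, w1   [[]-rule on 8 via w0Rw1]
19. p -> s, w1   [[]-rule on 13 via w0Rw1]
20. [](p -> s), w1   [->-rule on 17 (branches; this branch)]
21. ~p, w1   [->-rule on 19 (branches; this branch)]
22. ~(p -> s), w2   [~[]-rule on 15: fresh world w2, w1Rw2]
23. p, w2   [~->-rule on 22]
24. ~s, w2   [~->-rule on 22]
25. p -> s, w2   [[]-rule on 20 via w1Rw2]
26. s, w2   [->-rule on 25 (branches; this branch)]
Accessibility: w0Rw0, w0Rw1, w1Rw1, w1Rw2, w2Rw2
Branch closes: s and ~s both at w2.
Every branch of the negation's tableau closes; the branch above is one of them.

Yes, valid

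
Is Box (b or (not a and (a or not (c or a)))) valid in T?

Not valid

Tableau for the negation not Box (b or (not a and (a or not (c or a)))):
1. not Box (b or (not a and (a or not (c or a)))), w0
2. not (b or (not a and (a or not (c or a)))), w1
3. not b, w1
4. not (not a and (a or not (c or a))), w1
5. not (a or not (c or a)), w1
6. not a, w1
7. c or a, w1
8. c, w1
Accessibility: w0Rw0, w0Rw1, w1Rw1
The negation has an open branch (countermodel exists).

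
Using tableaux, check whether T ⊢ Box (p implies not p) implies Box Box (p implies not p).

Tableau for the negation not (Box (p implies not p) implies Box Box (p implies not p)):
1. not (Box (p implies not p) implies Box Box (p implies not p)), u
2. Box (p implies not p), u   [neg-implies-rule on 1]
3. not Box Box (p implies not p), u   [neg-implies-rule on 1]
4. p implies not p, u   [Box-rule on 2 via uRu]
5. not p, u   [implies-rule on 4 (branches; this branch)]
6. not Box (p implies not p), v   [neg-Box-rule on 3: fresh world v, uRv]
7. p implies not p, v   [Box-rule on 2 via uRv]
8. not p, v   [implies-rule on 7 (branches; this branch)]
9. not (p implies not p), w   [neg-Box-rule on 6: fresh world w, vRw]
10. p, w   [neg-implies-rule on 9]
Accessibility: uRu, uRv, vRv, vRw, wRw
The negation has an open branch (countermodel exists).

Not valid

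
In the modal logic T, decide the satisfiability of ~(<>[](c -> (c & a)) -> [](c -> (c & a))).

1. ~(<>[](c -> (c & a)) -> [](c -> (c & a))), w0
2. <>[](c -> (c & a)), w0   [~->-rule on 1]
3. ~[](c -> (c & a)), w0   [~->-rule on 1]
4. [](c -> (c & a)), w1   [<>-rule on 2: fresh world w1, w0Rw1]
5. c -> (c & a), w1   [[]-rule on 4 via w1Rw1]
6. c & a, w1   [->-rule on 5 (branches; this branch)]
7. c, w1   [&-rule on 6]
8. a, w1   [&-rule on 6]
9. ~(c -> (c & a)), w2   [~[]-rule on 3: fresh world w2, w0Rw2]
10. c, w2   [~->-rule on 9]
11. ~(c & a), w2   [~->-rule on 9]
12. ~a, w2   [~&-rule on 11 (branches; this branch)]
Accessibility: w0Rw0, w0Rw1, w0Rw2, w1Rw1, w2Rw2

Yes, satisfiable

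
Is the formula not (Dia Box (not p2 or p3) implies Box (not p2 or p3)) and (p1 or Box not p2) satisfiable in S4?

1. not (Dia Box (not p2 or p3) implies Box (not p2 or p3)) and (p1 or Box not p2), w0
2. not (Dia Box (not p2 or p3) implies Box (not p2 or p3)), w0
3. p1 or Box not p2, w0
4. Dia Box (not p2 or p3), w0
5. not Box (not p2 or p3), w0
6. p1, w0
7. Box (not p2 or p3), w1
8. not p2 or p3, w1
9. p3, w1
10. not (not p2 or p3), w2
11. p2, w2
12. not p3, w2
Accessibility: w0Rw0, w0Rw1, w0Rw2, w1Rw1, w2Rw2

Satisfiable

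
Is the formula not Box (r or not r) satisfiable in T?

Unsatisfiable

1. not Box (r or not r), 0
2. not (r or not r), 1   [neg-Box-rule on 1: fresh world 1, 0R1]
3. not r, 1   [neg-or-rule on 2]
4. r, 1   [neg-or-rule on 2]
Accessibility: 0R0, 0R1, 1R1
Branch closes: r and not r both at 1.
All branches of the tableau close; one closing branch shown above.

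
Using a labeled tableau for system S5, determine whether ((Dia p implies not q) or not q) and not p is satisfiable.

1. ((Dia p implies not q) or not q) and not p, 0
2. (Dia p implies not q) or not q, 0
3. not p, 0
4. not q, 0
Accessibility: 0R0

Satisfiable (open branch found)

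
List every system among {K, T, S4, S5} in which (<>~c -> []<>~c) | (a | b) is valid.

S4-tableau for the negation ~((<>~c -> []<>~c) | (a | b)):
1. ~((<>~c -> []<>~c) | (a | b)), 0
2. ~(<>~c -> []<>~c), 0
3. ~(a | b), 0
4. <>~c, 0
5. ~[]<>~c, 0
6. ~a, 0
7. ~b, 0
8. ~c, 1
9. ~<>~c, 2
10. c, 2
Accessibility: 0R0, 0R1, 0R2, 1R1, 2R2
Complete open branch: countermodel on an S4-frame, so not valid in S4, nor in K, T (the same frame is also a K-frame and a T-frame).
S5-tableau for the negation ~((<>~c -> []<>~c) | (a | b)):
1. ~((<>~c -> []<>~c) | (a | b)), 0
2. ~(<>~c -> []<>~c), 0
3. ~(a | b), 0
4. <>~c, 0
5. ~[]<>~c, 0
6. ~a, 0
7. ~b, 0
8. ~c, 1
9. ~<>~c, 2
10. c, 0
11. c, 1
Accessibility: 0R0, 0R1, 0R2, 1R0, 1R1, 1R2, 2R0, 2R1, 2R2
Branch closes: c and ~c both at 1.
Every branch closes (one shown): valid in S5.

S5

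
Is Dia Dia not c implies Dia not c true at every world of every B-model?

Invalid (countermodel exists)

Tableau for the negation not (Dia Dia not c implies Dia not c):
1. not (Dia Dia not c implies Dia not c), w0
2. Dia Dia not c, w0
3. not Dia not c, w0
4. c, w0
5. Dia not c, w1
6. c, w1
7. not c, w2
Accessibility: w0Rw0, w0Rw1, w1Rw0, w1Rw1, w1Rw2, w2Rw1, w2Rw2
The negation has an open branch (countermodel exists).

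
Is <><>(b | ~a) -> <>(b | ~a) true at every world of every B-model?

Not valid

Tableau for the negation ~(<><>(b | ~a) -> <>(b | ~a)):
1. ~(<><>(b | ~a) -> <>(b | ~a)), w0
2. <><>(b | ~a), w0
3. ~<>(b | ~a), w0
4. ~(b | ~a), w0
5. ~b, w0
6. a, w0
7. <>(b | ~a), w1
8. ~(b | ~a), w1
9. ~b, w1
10. a, w1
11. b | ~a, w2
12. ~a, w2
Accessibility: w0Rw0, w0Rw1, w1Rw0, w1Rw1, w1Rw2, w2Rw1, w2Rw2
The negation has an open branch (countermodel exists).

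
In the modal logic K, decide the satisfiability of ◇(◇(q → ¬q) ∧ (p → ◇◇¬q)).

1. ◇(◇(q → ¬q) ∧ (p → ◇◇¬q)), 0
2. ◇(q → ¬q) ∧ (p → ◇◇¬q), 1
3. ◇(q → ¬q), 1
4. p → ◇◇¬q, 1
5. ◇◇¬q, 1
6. q → ¬q, 2
7. ¬q, 2
8. ◇¬q, 3
9. ¬q, 4
Accessibility: 0R1, 1R2, 1R3, 3R4

Satisfiable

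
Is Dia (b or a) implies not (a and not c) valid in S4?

No, not valid

Tableau for the negation not (Dia (b or a) implies not (a and not c)):
1. not (Dia (b or a) implies not (a and not c)), w0
2. Dia (b or a), w0
3. a and not c, w0
4. a, w0
5. not c, w0
6. b or a, w1
7. a, w1
Accessibility: w0Rw0, w0Rw1, w1Rw1
The negation has an open branch (countermodel exists).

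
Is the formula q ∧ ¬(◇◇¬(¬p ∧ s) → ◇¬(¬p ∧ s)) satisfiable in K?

1. q ∧ ¬(◇◇¬(¬p ∧ s) → ◇¬(¬p ∧ s)), u
2. q, u   [∧-rule on 1]
3. ¬(◇◇¬(¬p ∧ s) → ◇¬(¬p ∧ s)), u   [∧-rule on 1]
4. ◇◇¬(¬p ∧ s), u   [¬→-rule on 3]
5. ¬◇¬(¬p ∧ s), u   [¬→-rule on 3]
6. ◇¬(¬p ∧ s), v   [◇-rule on 4: fresh world v, uRv]
7. ¬p ∧ s, v   [¬◇-rule on 5 via uRv]
8. ¬p, v   [∧-rule on 7]
9. s, v   [∧-rule on 7]
10. ¬(¬p ∧ s), w   [◇-rule on 6: fresh world w, vRw]
11. ¬s, w   [¬∧-rule on 10 (branches; this branch)]
Accessibility: uRv, vRw

Yes, satisfiable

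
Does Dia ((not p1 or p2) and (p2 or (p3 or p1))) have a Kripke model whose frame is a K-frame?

1. Dia ((not p1 or p2) and (p2 or (p3 or p1))), u
2. (not p1 or p2) and (p2 or (p3 or p1)), v   [Dia-rule on 1: fresh world v, uRv]
3. not p1 or p2, v   [and-rule on 2]
4. p2 or (p3 or p1), v   [and-rule on 2]
5. p2, v   [or-rule on 3 (branches; this branch)]
6. p3 or p1, v   [or-rule on 4 (branches; this branch)]
7. p1, v   [or-rule on 6 (branches; this branch)]
Accessibility: uRv

Satisfiable (open branch found)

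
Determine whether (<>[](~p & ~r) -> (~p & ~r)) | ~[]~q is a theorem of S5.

Valid in S5

Tableau for the negation ~((<>[](~p & ~r) -> (~p & ~r)) | ~[]~q):
1. ~((<>[](~p & ~r) -> (~p & ~r)) | ~[]~q), u
2. ~(<>[](~p & ~r) -> (~p & ~r)), u
3. []~q, u
4. <>[](~p & ~r), u
5. ~(~p & ~r), u
6. ~q, u
7. r, u
8. [](~p & ~r), v
9. ~q, v
10. ~p & ~r, u
11. ~p, u
12. ~r, u
Accessibility: uRu, uRv, vRu, vRv
Branch closes: r and ~r both at u.
Every branch of the negation's tableau closes; the branch above is one of them.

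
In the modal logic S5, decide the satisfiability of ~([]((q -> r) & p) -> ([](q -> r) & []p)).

Unsatisfiable

1. ~([]((q -> r) & p) -> ([](q -> r) & []p)), w0
2. []((q -> r) & p), w0
3. ~([](q -> r) & []p), w0
4. (q -> r) & p, w0
5. q -> r, w0
6. p, w0
7. ~[](q -> r), w0
8. r, w0
9. ~(q -> r), w1
10. q, w1
11. ~r, w1
12. (q -> r) & p, w1
13. q -> r, w1
14. p, w1
15. r, w1
Accessibility: w0Rw0, w0Rw1, w1Rw0, w1Rw1
Branch closes: r and ~r both at w1.
Every branch closes; the branch above is one of them.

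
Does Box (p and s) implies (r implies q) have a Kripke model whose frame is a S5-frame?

Satisfiable

1. Box (p and s) implies (r implies q), w0
2. r implies q, w0
3. q, w0
Accessibility: w0Rw0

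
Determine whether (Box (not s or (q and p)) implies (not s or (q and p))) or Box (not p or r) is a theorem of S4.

Valid

Tableau for the negation not ((Box (not s or (q and p)) implies (not s or (q and p))) or Box (not p or r)):
1. not ((Box (not s or (q and p)) implies (not s or (q and p))) or Box (not p or r)), 0
2. not (Box (not s or (q and p)) implies (not s or (q and p))), 0   [neg-or-rule on 1]
3. not Box (not p or r), 0   [neg-or-rule on 1]
4. Box (not s or (q and p)), 0   [neg-implies-rule on 2]
5. not (not s or (q and p)), 0   [neg-implies-rule on 2]
6. s, 0   [neg-or-rule on 5]
7. not (q and p), 0   [neg-or-rule on 5]
8. not s or (q and p), 0   [Box-rule on 4 via 0R0]
9. not p, 0   [neg-and-rule on 7 (branches; this branch)]
10. q and p, 0   [or-rule on 8 (branches; this branch)]
11. q, 0   [and-rule on 10]
12. p, 0   [and-rule on 10]
Accessibility: 0R0
Branch closes: p and not p both at 0.
Every branch of the negation's tableau closes; the branch above is one of them.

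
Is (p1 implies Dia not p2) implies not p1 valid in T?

Tableau for the negation not ((p1 implies Dia not p2) implies not p1):
1. not ((p1 implies Dia not p2) implies not p1), w0
2. p1 implies Dia not p2, w0
3. p1, w0
4. Dia not p2, w0
5. not p2, w1
Accessibility: w0Rw0, w0Rw1, w1Rw1
The negation has an open branch (countermodel exists).

Invalid (countermodel exists)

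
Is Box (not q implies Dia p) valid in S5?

Not valid

Tableau for the negation not Box (not q implies Dia p):
1. not Box (not q implies Dia p), u
2. not (not q implies Dia p), v   [neg-Box-rule on 1: fresh world v, uRv]
3. not q, v   [neg-implies-rule on 2]
4. not Dia p, v   [neg-implies-rule on 2]
5. not p, u   [neg-Dia-rule on 4 via vRu]
6. not p, v   [neg-Dia-rule on 4 via vRv]
Accessibility: uRu, uRv, vRu, vRv
The negation has an open branch (countermodel exists).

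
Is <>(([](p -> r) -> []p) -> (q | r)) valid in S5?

Not valid

Tableau for the negation ~<>(([](p -> r) -> []p) -> (q | r)):
1. ~<>(([](p -> r) -> []p) -> (q | r)), 0
2. ~(([](p -> r) -> []p) -> (q | r)), 0
3. [](p -> r) -> []p, 0
4. ~(q | r), 0
5. ~q, 0
6. ~r, 0
7. []p, 0
8. p, 0
Accessibility: 0R0
The negation has an open branch (countermodel exists).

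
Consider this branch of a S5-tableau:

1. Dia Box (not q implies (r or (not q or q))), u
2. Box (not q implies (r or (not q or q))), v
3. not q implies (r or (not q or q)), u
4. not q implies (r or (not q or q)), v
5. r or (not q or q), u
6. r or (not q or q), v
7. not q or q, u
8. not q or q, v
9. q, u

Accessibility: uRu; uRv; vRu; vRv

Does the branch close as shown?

No, open

No world carries both an atom and its negation.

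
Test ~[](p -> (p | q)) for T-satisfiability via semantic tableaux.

1. ~[](p -> (p | q)), 0
2. ~(p -> (p | q)), 1
3. p, 1
4. ~(p | q), 1
5. ~p, 1
6. ~q, 1
Accessibility: 0R0, 0R1, 1R1
Branch closes: p and ~p both at 1.
Every branch closes; the branch above is one of them.

Unsatisfiable (every branch closes)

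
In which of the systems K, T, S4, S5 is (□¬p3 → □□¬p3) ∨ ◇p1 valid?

S4-tableau for the negation ¬((□¬p3 → □□¬p3) ∨ ◇p1):
1. ¬((□¬p3 → □□¬p3) ∨ ◇p1), u
2. ¬(□¬p3 → □□¬p3), u
3. ¬◇p1, u
4. □¬p3, u
5. ¬□□¬p3, u
6. ¬p1, u
7. ¬p3, u
8. ¬□¬p3, v
9. ¬p1, v
10. ¬p3, v
11. p3, w
12. ¬p1, w
13. ¬p3, w
Accessibility: uRu, uRv, uRw, vRv, vRw, wRw
Branch closes: p3 and ¬p3 both at w.
Every branch closes (one shown): valid in S4, hence also in S5 (every theorem of S4 is a theorem of S5).
T-tableau for the negation ¬((□¬p3 → □□¬p3) ∨ ◇p1):
1. ¬((□¬p3 → □□¬p3) ∨ ◇p1), u
2. ¬(□¬p3 → □□¬p3), u
3. ¬◇p1, u
4. □¬p3, u
5. ¬□□¬p3, u
6. ¬p1, u
7. ¬p3, u
8. ¬□¬p3, v
9. ¬p1, v
10. ¬p3, v
11. p3, w
Accessibility: uRu, uRv, vRv, vRw, wRw
Complete open branch: countermodel on a T-frame, so not valid in T, nor in K (the same frame is also a K-frame).

S4, S5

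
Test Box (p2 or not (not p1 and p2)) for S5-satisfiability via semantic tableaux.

1. Box (p2 or not (not p1 and p2)), 0
2. p2 or not (not p1 and p2), 0   [Box-rule on 1 via 0R0]
3. not (not p1 and p2), 0   [or-rule on 2 (branches; this branch)]
4. not p2, 0   [neg-and-rule on 3 (branches; this branch)]
Accessibility: 0R0

Satisfiable (open branch found)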